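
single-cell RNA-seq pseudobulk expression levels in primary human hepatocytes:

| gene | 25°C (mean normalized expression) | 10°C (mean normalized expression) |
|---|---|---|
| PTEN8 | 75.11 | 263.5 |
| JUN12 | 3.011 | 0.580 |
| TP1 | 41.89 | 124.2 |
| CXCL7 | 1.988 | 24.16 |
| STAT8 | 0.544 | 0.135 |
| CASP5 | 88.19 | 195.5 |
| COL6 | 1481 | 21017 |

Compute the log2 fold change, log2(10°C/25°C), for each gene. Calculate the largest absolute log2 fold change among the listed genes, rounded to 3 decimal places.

log2(263.5/75.11) = 1.811  (PTEN8)
log2(0.580/3.011) = -2.376  (JUN12)
log2(124.2/41.89) = 1.568  (TP1)
log2(24.16/1.988) = 3.603  (CXCL7)
log2(0.135/0.544) = -2.011  (STAT8)
log2(195.5/88.19) = 1.148  (CASP5)
log2(21017/1481) = 3.827  (COL6)
The largest magnitude belongs to COL6.

3.827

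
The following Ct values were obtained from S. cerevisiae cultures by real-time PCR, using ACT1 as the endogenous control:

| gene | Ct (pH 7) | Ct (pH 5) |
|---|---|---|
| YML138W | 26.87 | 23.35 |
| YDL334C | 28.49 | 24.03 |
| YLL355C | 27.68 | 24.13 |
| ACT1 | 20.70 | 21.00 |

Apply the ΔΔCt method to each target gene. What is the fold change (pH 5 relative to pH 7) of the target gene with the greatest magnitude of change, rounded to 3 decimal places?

YML138W: ΔΔCt = (23.35−21.00) − (26.87−20.70) = 2.35 − 6.17 = -3.82; fold change = 2^3.82 = 14.123
YDL334C: ΔΔCt = (24.03−21.00) − (28.49−20.70) = 3.03 − 7.79 = -4.76; fold change = 2^4.76 = 27.096
YLL355C: ΔΔCt = (24.13−21.00) − (27.68−20.70) = 3.13 − 6.98 = -3.85; fold change = 2^3.85 = 14.420
YDL334C has the largest |ΔΔCt| = 4.76.

27.096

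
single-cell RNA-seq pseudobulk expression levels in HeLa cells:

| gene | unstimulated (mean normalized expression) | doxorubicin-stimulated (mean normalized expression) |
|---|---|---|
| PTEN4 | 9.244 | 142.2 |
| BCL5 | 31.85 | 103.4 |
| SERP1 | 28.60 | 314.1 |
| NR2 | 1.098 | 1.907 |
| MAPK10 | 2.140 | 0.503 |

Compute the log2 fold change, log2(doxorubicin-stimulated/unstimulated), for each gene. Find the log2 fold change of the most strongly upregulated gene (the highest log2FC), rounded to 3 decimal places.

log2(142.2/9.244) = 3.943  (PTEN4)
log2(103.4/31.85) = 1.699  (BCL5)
log2(314.1/28.60) = 3.457  (SERP1)
log2(1.907/1.098) = 0.796  (NR2)
log2(0.503/2.140) = -2.089  (MAPK10)
PTEN4 is most strongly upregulated.

3.943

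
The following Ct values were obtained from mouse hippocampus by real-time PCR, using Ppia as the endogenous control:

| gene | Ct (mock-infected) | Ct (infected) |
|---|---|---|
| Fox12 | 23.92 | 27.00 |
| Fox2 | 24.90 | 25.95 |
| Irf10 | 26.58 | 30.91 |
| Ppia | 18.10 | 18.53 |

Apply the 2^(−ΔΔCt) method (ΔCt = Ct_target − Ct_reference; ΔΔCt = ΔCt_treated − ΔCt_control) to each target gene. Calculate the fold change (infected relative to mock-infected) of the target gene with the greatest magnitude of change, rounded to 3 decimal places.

0.067

Fox12: ΔΔCt = (27.00−18.53) − (23.92−18.10) = 8.47 − 5.82 = 2.65; fold change = 2^-2.65 = 0.159
Fox2: ΔΔCt = (25.95−18.53) − (24.90−18.10) = 7.42 − 6.80 = 0.62; fold change = 2^-0.62 = 0.651
Irf10: ΔΔCt = (30.91−18.53) − (26.58−18.10) = 12.38 − 8.48 = 3.90; fold change = 2^-3.90 = 0.067
Irf10 has the largest |ΔΔCt| = 3.90.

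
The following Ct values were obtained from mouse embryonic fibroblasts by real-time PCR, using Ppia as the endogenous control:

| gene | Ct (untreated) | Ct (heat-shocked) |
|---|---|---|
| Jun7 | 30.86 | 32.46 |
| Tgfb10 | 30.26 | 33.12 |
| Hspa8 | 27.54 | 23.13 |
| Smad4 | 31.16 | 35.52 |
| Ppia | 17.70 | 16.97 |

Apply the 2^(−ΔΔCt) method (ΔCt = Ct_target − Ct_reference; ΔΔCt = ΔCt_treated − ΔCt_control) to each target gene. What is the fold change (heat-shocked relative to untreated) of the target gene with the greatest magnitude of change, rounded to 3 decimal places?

Jun7: ΔΔCt = (32.46−16.97) − (30.86−17.70) = 15.49 − 13.16 = 2.33; fold change = 2^-2.33 = 0.199
Tgfb10: ΔΔCt = (33.12−16.97) − (30.26−17.70) = 16.15 − 12.56 = 3.59; fold change = 2^-3.59 = 0.083
Hspa8: ΔΔCt = (23.13−16.97) − (27.54−17.70) = 6.16 − 9.84 = -3.68; fold change = 2^3.68 = 12.817
Smad4: ΔΔCt = (35.52−16.97) − (31.16−17.70) = 18.55 − 13.46 = 5.09; fold change = 2^-5.09 = 0.029
Smad4 has the largest |ΔΔCt| = 5.09.

0.029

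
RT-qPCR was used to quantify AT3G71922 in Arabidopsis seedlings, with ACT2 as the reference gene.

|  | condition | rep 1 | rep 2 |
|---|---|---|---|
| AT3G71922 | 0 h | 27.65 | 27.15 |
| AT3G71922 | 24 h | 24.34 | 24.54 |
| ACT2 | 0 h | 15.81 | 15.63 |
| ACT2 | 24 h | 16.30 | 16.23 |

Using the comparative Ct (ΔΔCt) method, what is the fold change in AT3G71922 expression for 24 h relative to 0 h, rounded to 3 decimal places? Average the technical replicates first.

11.353

Mean Ct: AT3G71922 0 h 27.400; AT3G71922 24 h 24.440; ACT2 0 h 15.720; ACT2 24 h 16.265
ΔCt(0 h) = 27.400 − 15.720 = 11.680
ΔCt(24 h) = 24.440 − 16.265 = 8.175
ΔΔCt = 8.175 − 11.680 = -3.505
Fold change = 2^(−(-3.505)) = 2^3.505 = 11.3530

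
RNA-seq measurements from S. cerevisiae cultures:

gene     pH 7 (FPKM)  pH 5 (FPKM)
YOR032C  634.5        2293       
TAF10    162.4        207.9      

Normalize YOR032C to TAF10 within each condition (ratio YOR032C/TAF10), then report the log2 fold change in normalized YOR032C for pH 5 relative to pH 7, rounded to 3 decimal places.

YOR032C/TAF10 (pH 7) = 634.5 / 162.4 = 3.907
YOR032C/TAF10 (pH 5) = 2293 / 207.9 = 11.029
Fold change = 11.029 / 3.907 = 2.8230
log2(2.8230) = 1.4972

1.497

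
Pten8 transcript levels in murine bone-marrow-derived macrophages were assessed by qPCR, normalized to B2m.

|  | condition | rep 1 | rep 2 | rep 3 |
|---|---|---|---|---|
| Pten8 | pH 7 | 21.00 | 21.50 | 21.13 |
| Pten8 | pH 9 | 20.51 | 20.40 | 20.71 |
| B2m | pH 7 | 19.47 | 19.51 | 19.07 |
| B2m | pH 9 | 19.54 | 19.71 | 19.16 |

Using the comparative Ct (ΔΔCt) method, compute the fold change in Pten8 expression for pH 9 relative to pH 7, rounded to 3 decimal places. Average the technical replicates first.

1.729

Mean Ct: Pten8 pH 7 21.210; Pten8 pH 9 20.540; B2m pH 7 19.350; B2m pH 9 19.470
ΔCt(pH 7) = 21.210 − 19.350 = 1.860
ΔCt(pH 9) = 20.540 − 19.470 = 1.070
ΔΔCt = 1.070 − 1.860 = -0.790
Fold change = 2^(−(-0.790)) = 2^0.790 = 1.7291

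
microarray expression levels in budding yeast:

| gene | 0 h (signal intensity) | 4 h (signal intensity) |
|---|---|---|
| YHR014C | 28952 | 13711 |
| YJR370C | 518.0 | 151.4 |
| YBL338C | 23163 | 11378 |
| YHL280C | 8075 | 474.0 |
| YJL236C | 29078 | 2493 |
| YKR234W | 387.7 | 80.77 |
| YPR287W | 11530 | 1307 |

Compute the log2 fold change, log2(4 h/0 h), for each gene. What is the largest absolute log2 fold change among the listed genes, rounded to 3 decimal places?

log2(13711/28952) = -1.078  (YHR014C)
log2(151.4/518.0) = -1.775  (YJR370C)
log2(11378/23163) = -1.026  (YBL338C)
log2(474.0/8075) = -4.091  (YHL280C)
log2(2493/29078) = -3.544  (YJL236C)
log2(80.77/387.7) = -2.263  (YKR234W)
log2(1307/11530) = -3.141  (YPR287W)
The largest magnitude belongs to YHL280C.

4.091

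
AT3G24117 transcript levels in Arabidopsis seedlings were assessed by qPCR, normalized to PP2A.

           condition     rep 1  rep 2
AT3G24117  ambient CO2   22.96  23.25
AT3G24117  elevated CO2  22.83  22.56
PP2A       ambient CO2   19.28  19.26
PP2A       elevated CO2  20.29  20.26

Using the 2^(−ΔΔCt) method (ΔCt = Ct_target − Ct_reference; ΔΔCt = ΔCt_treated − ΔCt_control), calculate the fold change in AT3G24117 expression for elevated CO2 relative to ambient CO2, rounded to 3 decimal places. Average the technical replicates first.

2.667

Mean Ct: AT3G24117 ambient CO2 23.105; AT3G24117 elevated CO2 22.695; PP2A ambient CO2 19.270; PP2A elevated CO2 20.275
ΔCt(ambient CO2) = 23.105 − 19.270 = 3.835
ΔCt(elevated CO2) = 22.695 − 20.275 = 2.420
ΔΔCt = 2.420 − 3.835 = -1.415
Fold change = 2^(−(-1.415)) = 2^1.415 = 2.6666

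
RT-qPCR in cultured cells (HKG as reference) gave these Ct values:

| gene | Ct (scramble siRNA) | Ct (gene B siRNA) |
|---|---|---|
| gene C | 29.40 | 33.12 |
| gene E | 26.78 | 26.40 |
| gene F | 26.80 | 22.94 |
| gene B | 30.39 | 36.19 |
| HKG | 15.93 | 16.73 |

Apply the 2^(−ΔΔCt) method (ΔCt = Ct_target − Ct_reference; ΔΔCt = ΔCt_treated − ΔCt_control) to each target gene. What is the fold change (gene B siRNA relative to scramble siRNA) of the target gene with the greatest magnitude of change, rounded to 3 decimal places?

gene C: ΔΔCt = (33.12−16.73) − (29.40−15.93) = 16.39 − 13.47 = 2.92; fold change = 2^-2.92 = 0.132
gene E: ΔΔCt = (26.40−16.73) − (26.78−15.93) = 9.67 − 10.85 = -1.18; fold change = 2^1.18 = 2.266
gene F: ΔΔCt = (22.94−16.73) − (26.80−15.93) = 6.21 − 10.87 = -4.66; fold change = 2^4.66 = 25.281
gene B: ΔΔCt = (36.19−16.73) − (30.39−15.93) = 19.46 − 14.46 = 5.00; fold change = 2^-5.00 = 0.031
gene B has the largest |ΔΔCt| = 5.00.

0.031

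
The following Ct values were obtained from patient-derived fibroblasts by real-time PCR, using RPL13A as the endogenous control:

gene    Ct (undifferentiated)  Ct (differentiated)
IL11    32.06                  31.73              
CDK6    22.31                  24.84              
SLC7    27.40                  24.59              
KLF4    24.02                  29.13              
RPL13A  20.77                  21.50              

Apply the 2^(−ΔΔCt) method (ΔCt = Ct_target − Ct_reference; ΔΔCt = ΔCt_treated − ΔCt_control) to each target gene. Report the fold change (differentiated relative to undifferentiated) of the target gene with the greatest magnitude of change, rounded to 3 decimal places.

IL11: ΔΔCt = (31.73−21.50) − (32.06−20.77) = 10.23 − 11.29 = -1.06; fold change = 2^1.06 = 2.085
CDK6: ΔΔCt = (24.84−21.50) − (22.31−20.77) = 3.34 − 1.54 = 1.80; fold change = 2^-1.80 = 0.287
SLC7: ΔΔCt = (24.59−21.50) − (27.40−20.77) = 3.09 − 6.63 = -3.54; fold change = 2^3.54 = 11.632
KLF4: ΔΔCt = (29.13−21.50) − (24.02−20.77) = 7.63 − 3.25 = 4.38; fold change = 2^-4.38 = 0.048
KLF4 has the largest |ΔΔCt| = 4.38.

0.048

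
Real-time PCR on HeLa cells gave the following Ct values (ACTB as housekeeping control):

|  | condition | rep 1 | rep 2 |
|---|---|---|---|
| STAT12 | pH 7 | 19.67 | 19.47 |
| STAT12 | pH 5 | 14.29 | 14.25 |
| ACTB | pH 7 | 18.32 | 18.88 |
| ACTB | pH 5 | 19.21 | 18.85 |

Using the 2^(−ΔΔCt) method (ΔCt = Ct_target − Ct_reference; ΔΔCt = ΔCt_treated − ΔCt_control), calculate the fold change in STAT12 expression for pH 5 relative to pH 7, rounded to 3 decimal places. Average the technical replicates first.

53.076

Mean Ct: STAT12 pH 7 19.570; STAT12 pH 5 14.270; ACTB pH 7 18.600; ACTB pH 5 19.030
ΔCt(pH 7) = 19.570 − 18.600 = 0.970
ΔCt(pH 5) = 14.270 − 19.030 = -4.760
ΔΔCt = -4.760 − 0.970 = -5.730
Fold change = 2^(−(-5.730)) = 2^5.730 = 53.0765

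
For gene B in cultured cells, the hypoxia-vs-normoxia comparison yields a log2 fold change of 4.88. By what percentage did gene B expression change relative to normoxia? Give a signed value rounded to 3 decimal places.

2844.600%

Fold change = 2^(4.88) = 29.4460
Percent change = (FC − 1) × 100% = (29.4460 − 1) × 100 = 2844.600%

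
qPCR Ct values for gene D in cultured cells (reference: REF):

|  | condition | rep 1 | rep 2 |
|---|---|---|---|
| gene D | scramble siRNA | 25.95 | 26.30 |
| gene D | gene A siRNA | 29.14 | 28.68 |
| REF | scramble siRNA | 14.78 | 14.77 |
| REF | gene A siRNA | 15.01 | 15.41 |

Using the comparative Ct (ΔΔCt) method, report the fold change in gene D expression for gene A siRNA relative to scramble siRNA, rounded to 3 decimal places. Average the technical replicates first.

0.196

Mean Ct: gene D scramble siRNA 26.125; gene D gene A siRNA 28.910; REF scramble siRNA 14.775; REF gene A siRNA 15.210
ΔCt(scramble siRNA) = 26.125 − 14.775 = 11.350
ΔCt(gene A siRNA) = 28.910 − 15.210 = 13.700
ΔΔCt = 13.700 − 11.350 = 2.350
Fold change = 2^(−2.350) = 0.1961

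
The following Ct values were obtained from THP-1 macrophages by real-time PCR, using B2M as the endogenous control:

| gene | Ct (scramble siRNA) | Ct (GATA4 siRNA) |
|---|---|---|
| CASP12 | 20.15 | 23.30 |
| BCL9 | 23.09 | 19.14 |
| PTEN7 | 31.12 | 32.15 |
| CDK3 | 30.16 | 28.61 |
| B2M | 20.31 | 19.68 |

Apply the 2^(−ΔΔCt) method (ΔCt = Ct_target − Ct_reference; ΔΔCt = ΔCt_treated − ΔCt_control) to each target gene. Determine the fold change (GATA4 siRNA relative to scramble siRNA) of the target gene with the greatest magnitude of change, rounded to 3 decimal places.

0.073

CASP12: ΔΔCt = (23.30−19.68) − (20.15−20.31) = 3.62 − (-0.16) = 3.78; fold change = 2^-3.78 = 0.073
BCL9: ΔΔCt = (19.14−19.68) − (23.09−20.31) = -0.54 − 2.78 = -3.32; fold change = 2^3.32 = 9.987
PTEN7: ΔΔCt = (32.15−19.68) − (31.12−20.31) = 12.47 − 10.81 = 1.66; fold change = 2^-1.66 = 0.316
CDK3: ΔΔCt = (28.61−19.68) − (30.16−20.31) = 8.93 − 9.85 = -0.92; fold change = 2^0.92 = 1.892
CASP12 has the largest |ΔΔCt| = 3.78.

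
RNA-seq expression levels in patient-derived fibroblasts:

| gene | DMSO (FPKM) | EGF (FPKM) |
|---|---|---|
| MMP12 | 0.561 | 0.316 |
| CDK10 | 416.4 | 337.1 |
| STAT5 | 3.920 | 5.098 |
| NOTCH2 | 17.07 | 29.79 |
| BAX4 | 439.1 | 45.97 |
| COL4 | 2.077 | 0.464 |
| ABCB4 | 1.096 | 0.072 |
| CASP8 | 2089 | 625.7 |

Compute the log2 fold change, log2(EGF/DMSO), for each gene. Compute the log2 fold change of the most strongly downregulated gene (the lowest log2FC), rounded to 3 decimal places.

log2(0.316/0.561) = -0.828  (MMP12)
log2(337.1/416.4) = -0.305  (CDK10)
log2(5.098/3.920) = 0.379  (STAT5)
log2(29.79/17.07) = 0.803  (NOTCH2)
log2(45.97/439.1) = -3.256  (BAX4)
log2(0.464/2.077) = -2.162  (COL4)
log2(0.072/1.096) = -3.928  (ABCB4)
log2(625.7/2089) = -1.739  (CASP8)
ABCB4 is most strongly downregulated.

-3.928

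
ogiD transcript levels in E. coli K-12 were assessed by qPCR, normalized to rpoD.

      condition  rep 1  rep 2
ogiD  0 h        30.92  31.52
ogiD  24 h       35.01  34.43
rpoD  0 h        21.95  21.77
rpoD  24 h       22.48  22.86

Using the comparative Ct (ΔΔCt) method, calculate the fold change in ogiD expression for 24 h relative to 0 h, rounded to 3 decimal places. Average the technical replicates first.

0.155

Mean Ct: ogiD 0 h 31.220; ogiD 24 h 34.720; rpoD 0 h 21.860; rpoD 24 h 22.670
ΔCt(0 h) = 31.220 − 21.860 = 9.360
ΔCt(24 h) = 34.720 − 22.670 = 12.050
ΔΔCt = 12.050 − 9.360 = 2.690
Fold change = 2^(−2.690) = 0.1550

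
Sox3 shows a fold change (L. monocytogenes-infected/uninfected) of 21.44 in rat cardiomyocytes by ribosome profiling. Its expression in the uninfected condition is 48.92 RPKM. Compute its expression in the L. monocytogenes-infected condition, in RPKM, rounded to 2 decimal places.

1048.84

L. monocytogenes-infected expression = 48.92 × 21.44 = 1048.84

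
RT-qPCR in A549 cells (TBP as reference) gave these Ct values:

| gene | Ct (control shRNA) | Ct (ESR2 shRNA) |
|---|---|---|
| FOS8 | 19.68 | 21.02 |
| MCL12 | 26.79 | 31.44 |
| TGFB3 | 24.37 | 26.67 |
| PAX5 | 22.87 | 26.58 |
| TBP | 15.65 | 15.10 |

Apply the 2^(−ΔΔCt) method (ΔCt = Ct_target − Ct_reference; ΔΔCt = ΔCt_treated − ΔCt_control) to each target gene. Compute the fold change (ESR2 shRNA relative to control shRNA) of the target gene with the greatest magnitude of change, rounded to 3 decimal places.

0.027

FOS8: ΔΔCt = (21.02−15.10) − (19.68−15.65) = 5.92 − 4.03 = 1.89; fold change = 2^-1.89 = 0.270
MCL12: ΔΔCt = (31.44−15.10) − (26.79−15.65) = 16.34 − 11.14 = 5.20; fold change = 2^-5.20 = 0.027
TGFB3: ΔΔCt = (26.67−15.10) − (24.37−15.65) = 11.57 − 8.72 = 2.85; fold change = 2^-2.85 = 0.139
PAX5: ΔΔCt = (26.58−15.10) − (22.87−15.65) = 11.48 − 7.22 = 4.26; fold change = 2^-4.26 = 0.052
MCL12 has the largest |ΔΔCt| = 5.20.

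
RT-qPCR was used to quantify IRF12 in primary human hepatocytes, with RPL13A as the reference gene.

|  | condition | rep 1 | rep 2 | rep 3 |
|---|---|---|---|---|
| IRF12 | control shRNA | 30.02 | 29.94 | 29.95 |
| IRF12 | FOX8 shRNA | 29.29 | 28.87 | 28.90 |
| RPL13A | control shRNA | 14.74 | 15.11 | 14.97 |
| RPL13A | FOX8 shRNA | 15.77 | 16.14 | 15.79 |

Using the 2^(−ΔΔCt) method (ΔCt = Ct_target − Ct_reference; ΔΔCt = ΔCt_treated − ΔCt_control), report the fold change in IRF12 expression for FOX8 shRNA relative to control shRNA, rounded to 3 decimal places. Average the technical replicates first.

Mean Ct: IRF12 control shRNA 29.970; IRF12 FOX8 shRNA 29.020; RPL13A control shRNA 14.940; RPL13A FOX8 shRNA 15.900
ΔCt(control shRNA) = 29.970 − 14.940 = 15.030
ΔCt(FOX8 shRNA) = 29.020 − 15.900 = 13.120
ΔΔCt = 13.120 − 15.030 = -1.910
Fold change = 2^(−(-1.910)) = 2^1.910 = 3.7581

3.758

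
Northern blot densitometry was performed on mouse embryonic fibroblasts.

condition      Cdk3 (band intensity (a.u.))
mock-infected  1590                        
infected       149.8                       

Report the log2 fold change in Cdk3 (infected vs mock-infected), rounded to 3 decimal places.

Fold change = 149.8 / 1590 = 0.0942
log2(0.0942) = -3.4079

-3.408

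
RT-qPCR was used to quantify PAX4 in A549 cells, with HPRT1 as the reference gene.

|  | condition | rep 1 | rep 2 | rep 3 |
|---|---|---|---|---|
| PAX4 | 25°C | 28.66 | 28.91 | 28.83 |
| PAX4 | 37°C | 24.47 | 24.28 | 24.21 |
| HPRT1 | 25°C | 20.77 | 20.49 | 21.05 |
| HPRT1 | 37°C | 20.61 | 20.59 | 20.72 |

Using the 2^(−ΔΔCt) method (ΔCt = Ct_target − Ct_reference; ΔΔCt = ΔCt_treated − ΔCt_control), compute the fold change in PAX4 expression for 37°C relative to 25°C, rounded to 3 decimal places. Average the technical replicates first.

20.393

Mean Ct: PAX4 25°C 28.800; PAX4 37°C 24.320; HPRT1 25°C 20.770; HPRT1 37°C 20.640
ΔCt(25°C) = 28.800 − 20.770 = 8.030
ΔCt(37°C) = 24.320 − 20.640 = 3.680
ΔΔCt = 3.680 − 8.030 = -4.350
Fold change = 2^(−(-4.350)) = 2^4.350 = 20.3930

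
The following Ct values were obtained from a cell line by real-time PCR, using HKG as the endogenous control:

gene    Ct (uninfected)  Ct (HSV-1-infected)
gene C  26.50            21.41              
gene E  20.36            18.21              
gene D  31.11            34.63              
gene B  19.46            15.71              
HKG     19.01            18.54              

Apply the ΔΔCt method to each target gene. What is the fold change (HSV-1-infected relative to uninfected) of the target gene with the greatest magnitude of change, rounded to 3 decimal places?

gene C: ΔΔCt = (21.41−18.54) − (26.50−19.01) = 2.87 − 7.49 = -4.62; fold change = 2^4.62 = 24.590
gene E: ΔΔCt = (18.21−18.54) − (20.36−19.01) = -0.33 − 1.35 = -1.68; fold change = 2^1.68 = 3.204
gene D: ΔΔCt = (34.63−18.54) − (31.11−19.01) = 16.09 − 12.10 = 3.99; fold change = 2^-3.99 = 0.063
gene B: ΔΔCt = (15.71−18.54) − (19.46−19.01) = -2.83 − 0.45 = -3.28; fold change = 2^3.28 = 9.714
gene C has the largest |ΔΔCt| = 4.62.

24.590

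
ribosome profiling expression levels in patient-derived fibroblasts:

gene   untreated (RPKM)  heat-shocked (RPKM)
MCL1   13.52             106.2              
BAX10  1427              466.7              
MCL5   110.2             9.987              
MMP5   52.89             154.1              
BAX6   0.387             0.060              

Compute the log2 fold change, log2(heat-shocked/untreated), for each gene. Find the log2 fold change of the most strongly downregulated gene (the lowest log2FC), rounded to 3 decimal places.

log2(106.2/13.52) = 2.974  (MCL1)
log2(466.7/1427) = -1.612  (BAX10)
log2(9.987/110.2) = -3.464  (MCL5)
log2(154.1/52.89) = 1.543  (MMP5)
log2(0.060/0.387) = -2.689  (BAX6)
MCL5 is most strongly downregulated.

-3.464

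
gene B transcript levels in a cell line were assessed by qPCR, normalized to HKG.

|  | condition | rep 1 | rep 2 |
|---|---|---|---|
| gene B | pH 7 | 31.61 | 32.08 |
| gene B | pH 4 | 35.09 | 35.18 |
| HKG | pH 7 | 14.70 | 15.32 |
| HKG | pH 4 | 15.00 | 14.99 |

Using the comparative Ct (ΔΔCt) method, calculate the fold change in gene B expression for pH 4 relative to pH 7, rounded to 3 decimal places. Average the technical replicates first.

Mean Ct: gene B pH 7 31.845; gene B pH 4 35.135; HKG pH 7 15.010; HKG pH 4 14.995
ΔCt(pH 7) = 31.845 − 15.010 = 16.835
ΔCt(pH 4) = 35.135 − 14.995 = 20.140
ΔΔCt = 20.140 − 16.835 = 3.305
Fold change = 2^(−3.305) = 0.1012

0.101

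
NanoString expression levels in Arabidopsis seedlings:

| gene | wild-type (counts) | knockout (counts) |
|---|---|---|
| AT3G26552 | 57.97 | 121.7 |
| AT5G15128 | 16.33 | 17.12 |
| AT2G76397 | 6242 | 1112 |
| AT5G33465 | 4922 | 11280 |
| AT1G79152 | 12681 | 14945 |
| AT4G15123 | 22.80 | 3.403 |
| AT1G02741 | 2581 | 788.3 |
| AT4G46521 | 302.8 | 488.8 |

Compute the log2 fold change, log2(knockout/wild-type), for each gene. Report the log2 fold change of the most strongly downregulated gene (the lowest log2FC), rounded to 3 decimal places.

-2.744

log2(121.7/57.97) = 1.070  (AT3G26552)
log2(17.12/16.33) = 0.068  (AT5G15128)
log2(1112/6242) = -2.489  (AT2G76397)
log2(11280/4922) = 1.196  (AT5G33465)
log2(14945/12681) = 0.237  (AT1G79152)
log2(3.403/22.80) = -2.744  (AT4G15123)
log2(788.3/2581) = -1.711  (AT1G02741)
log2(488.8/302.8) = 0.691  (AT4G46521)
AT4G15123 is most strongly downregulated.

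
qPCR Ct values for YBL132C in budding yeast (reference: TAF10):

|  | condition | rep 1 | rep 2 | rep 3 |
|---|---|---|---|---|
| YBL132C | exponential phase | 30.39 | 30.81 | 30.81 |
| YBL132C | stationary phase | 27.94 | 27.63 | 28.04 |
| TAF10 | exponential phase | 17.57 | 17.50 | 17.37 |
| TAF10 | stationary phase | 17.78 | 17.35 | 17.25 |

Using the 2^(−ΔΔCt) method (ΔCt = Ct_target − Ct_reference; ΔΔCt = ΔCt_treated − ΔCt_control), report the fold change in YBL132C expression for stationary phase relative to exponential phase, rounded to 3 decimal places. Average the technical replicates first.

6.869

Mean Ct: YBL132C exponential phase 30.670; YBL132C stationary phase 27.870; TAF10 exponential phase 17.480; TAF10 stationary phase 17.460
ΔCt(exponential phase) = 30.670 − 17.480 = 13.190
ΔCt(stationary phase) = 27.870 − 17.460 = 10.410
ΔΔCt = 10.410 − 13.190 = -2.780
Fold change = 2^(−(-2.780)) = 2^2.780 = 6.8685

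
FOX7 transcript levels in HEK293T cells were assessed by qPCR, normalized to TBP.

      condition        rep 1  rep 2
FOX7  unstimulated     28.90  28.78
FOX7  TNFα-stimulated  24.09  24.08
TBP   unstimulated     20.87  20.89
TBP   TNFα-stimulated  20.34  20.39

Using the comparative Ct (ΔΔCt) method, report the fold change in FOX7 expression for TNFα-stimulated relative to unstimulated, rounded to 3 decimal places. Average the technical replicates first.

18.896

Mean Ct: FOX7 unstimulated 28.840; FOX7 TNFα-stimulated 24.085; TBP unstimulated 20.880; TBP TNFα-stimulated 20.365
ΔCt(unstimulated) = 28.840 − 20.880 = 7.960
ΔCt(TNFα-stimulated) = 24.085 − 20.365 = 3.720
ΔΔCt = 3.720 − 7.960 = -4.240
Fold change = 2^(−(-4.240)) = 2^4.240 = 18.8959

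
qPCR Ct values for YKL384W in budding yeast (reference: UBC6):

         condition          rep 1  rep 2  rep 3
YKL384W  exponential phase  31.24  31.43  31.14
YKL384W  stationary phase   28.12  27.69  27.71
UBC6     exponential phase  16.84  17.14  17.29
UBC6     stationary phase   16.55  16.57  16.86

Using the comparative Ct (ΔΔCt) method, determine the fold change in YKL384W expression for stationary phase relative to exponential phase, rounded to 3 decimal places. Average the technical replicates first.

8.000

Mean Ct: YKL384W exponential phase 31.270; YKL384W stationary phase 27.840; UBC6 exponential phase 17.090; UBC6 stationary phase 16.660
ΔCt(exponential phase) = 31.270 − 17.090 = 14.180
ΔCt(stationary phase) = 27.840 − 16.660 = 11.180
ΔΔCt = 11.180 − 14.180 = -3.000
Fold change = 2^(−(-3.000)) = 2^3.000 = 8.0000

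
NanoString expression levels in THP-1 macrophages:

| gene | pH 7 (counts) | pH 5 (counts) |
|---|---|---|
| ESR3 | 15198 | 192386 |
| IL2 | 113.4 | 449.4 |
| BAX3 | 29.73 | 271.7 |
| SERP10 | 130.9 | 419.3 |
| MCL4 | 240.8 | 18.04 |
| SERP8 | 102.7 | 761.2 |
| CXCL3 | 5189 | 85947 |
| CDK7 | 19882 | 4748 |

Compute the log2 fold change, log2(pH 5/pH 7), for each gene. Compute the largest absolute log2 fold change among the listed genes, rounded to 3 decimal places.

4.050

log2(192386/15198) = 3.662  (ESR3)
log2(449.4/113.4) = 1.987  (IL2)
log2(271.7/29.73) = 3.192  (BAX3)
log2(419.3/130.9) = 1.680  (SERP10)
log2(18.04/240.8) = -3.739  (MCL4)
log2(761.2/102.7) = 2.890  (SERP8)
log2(85947/5189) = 4.050  (CXCL3)
log2(4748/19882) = -2.066  (CDK7)
The largest magnitude belongs to CXCL3.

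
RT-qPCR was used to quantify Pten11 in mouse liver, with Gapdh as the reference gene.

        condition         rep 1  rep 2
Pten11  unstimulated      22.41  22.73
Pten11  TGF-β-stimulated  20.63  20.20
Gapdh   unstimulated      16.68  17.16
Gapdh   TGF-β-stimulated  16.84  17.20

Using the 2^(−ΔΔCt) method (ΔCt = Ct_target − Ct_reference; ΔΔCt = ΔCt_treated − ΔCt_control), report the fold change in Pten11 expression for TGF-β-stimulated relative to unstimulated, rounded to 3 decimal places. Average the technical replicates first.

4.773

Mean Ct: Pten11 unstimulated 22.570; Pten11 TGF-β-stimulated 20.415; Gapdh unstimulated 16.920; Gapdh TGF-β-stimulated 17.020
ΔCt(unstimulated) = 22.570 − 16.920 = 5.650
ΔCt(TGF-β-stimulated) = 20.415 − 17.020 = 3.395
ΔΔCt = 3.395 − 5.650 = -2.255
Fold change = 2^(−(-2.255)) = 2^2.255 = 4.7733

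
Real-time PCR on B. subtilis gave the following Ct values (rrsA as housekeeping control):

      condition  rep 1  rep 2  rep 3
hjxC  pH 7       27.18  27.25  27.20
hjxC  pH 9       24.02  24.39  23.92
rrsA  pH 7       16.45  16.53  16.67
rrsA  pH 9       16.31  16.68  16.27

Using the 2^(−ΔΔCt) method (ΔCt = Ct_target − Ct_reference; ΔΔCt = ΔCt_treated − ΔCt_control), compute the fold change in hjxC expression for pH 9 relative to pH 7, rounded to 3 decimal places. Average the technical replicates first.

Mean Ct: hjxC pH 7 27.210; hjxC pH 9 24.110; rrsA pH 7 16.550; rrsA pH 9 16.420
ΔCt(pH 7) = 27.210 − 16.550 = 10.660
ΔCt(pH 9) = 24.110 − 16.420 = 7.690
ΔΔCt = 7.690 − 10.660 = -2.970
Fold change = 2^(−(-2.970)) = 2^2.970 = 7.8354

7.835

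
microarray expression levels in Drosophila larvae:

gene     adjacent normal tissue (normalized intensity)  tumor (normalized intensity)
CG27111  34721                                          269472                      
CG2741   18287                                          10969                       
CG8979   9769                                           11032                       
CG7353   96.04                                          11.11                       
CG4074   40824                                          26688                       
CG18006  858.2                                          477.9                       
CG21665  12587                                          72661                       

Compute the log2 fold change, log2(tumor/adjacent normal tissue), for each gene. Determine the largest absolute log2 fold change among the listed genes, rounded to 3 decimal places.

log2(269472/34721) = 2.956  (CG27111)
log2(10969/18287) = -0.737  (CG2741)
log2(11032/9769) = 0.175  (CG8979)
log2(11.11/96.04) = -3.112  (CG7353)
log2(26688/40824) = -0.613  (CG4074)
log2(477.9/858.2) = -0.845  (CG18006)
log2(72661/12587) = 2.529  (CG21665)
The largest magnitude belongs to CG7353.

3.112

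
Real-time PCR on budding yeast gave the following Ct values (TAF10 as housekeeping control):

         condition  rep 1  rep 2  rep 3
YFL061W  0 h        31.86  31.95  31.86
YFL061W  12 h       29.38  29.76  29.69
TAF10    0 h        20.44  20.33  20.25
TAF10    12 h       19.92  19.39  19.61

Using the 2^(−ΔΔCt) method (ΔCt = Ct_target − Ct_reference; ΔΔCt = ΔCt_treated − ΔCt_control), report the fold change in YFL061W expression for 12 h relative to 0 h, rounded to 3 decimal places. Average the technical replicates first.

Mean Ct: YFL061W 0 h 31.890; YFL061W 12 h 29.610; TAF10 0 h 20.340; TAF10 12 h 19.640
ΔCt(0 h) = 31.890 − 20.340 = 11.550
ΔCt(12 h) = 29.610 − 19.640 = 9.970
ΔΔCt = 9.970 − 11.550 = -1.580
Fold change = 2^(−(-1.580)) = 2^1.580 = 2.9897

2.990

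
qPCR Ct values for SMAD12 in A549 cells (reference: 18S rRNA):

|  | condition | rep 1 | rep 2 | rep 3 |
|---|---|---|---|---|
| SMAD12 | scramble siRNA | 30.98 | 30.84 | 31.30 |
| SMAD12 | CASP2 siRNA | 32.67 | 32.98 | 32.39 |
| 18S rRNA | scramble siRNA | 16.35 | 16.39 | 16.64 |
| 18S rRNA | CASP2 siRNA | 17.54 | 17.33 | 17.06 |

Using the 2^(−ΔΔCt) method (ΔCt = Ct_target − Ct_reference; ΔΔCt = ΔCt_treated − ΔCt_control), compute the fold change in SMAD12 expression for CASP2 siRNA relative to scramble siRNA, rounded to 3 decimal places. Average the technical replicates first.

0.578

Mean Ct: SMAD12 scramble siRNA 31.040; SMAD12 CASP2 siRNA 32.680; 18S rRNA scramble siRNA 16.460; 18S rRNA CASP2 siRNA 17.310
ΔCt(scramble siRNA) = 31.040 − 16.460 = 14.580
ΔCt(CASP2 siRNA) = 32.680 − 17.310 = 15.370
ΔΔCt = 15.370 − 14.580 = 0.790
Fold change = 2^(−0.790) = 0.5783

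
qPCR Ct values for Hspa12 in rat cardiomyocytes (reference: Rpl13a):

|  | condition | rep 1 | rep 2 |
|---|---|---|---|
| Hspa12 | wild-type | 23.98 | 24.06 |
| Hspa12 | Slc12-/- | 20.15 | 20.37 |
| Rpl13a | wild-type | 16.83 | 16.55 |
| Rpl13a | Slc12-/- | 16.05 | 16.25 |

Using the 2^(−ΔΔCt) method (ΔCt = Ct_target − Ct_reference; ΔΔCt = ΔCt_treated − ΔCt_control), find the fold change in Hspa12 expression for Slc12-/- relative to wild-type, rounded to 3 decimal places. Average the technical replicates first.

Mean Ct: Hspa12 wild-type 24.020; Hspa12 Slc12-/- 20.260; Rpl13a wild-type 16.690; Rpl13a Slc12-/- 16.150
ΔCt(wild-type) = 24.020 − 16.690 = 7.330
ΔCt(Slc12-/-) = 20.260 − 16.150 = 4.110
ΔΔCt = 4.110 − 7.330 = -3.220
Fold change = 2^(−(-3.220)) = 2^3.220 = 9.3179

9.318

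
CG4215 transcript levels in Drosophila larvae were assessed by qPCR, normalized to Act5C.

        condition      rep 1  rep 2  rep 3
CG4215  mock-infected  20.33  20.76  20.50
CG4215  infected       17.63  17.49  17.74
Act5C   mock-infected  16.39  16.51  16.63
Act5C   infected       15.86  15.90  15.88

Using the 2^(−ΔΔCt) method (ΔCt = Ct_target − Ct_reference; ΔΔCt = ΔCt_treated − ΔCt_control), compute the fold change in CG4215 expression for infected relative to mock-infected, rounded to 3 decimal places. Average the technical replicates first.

Mean Ct: CG4215 mock-infected 20.530; CG4215 infected 17.620; Act5C mock-infected 16.510; Act5C infected 15.880
ΔCt(mock-infected) = 20.530 − 16.510 = 4.020
ΔCt(infected) = 17.620 − 15.880 = 1.740
ΔΔCt = 1.740 − 4.020 = -2.280
Fold change = 2^(−(-2.280)) = 2^2.280 = 4.8568

4.857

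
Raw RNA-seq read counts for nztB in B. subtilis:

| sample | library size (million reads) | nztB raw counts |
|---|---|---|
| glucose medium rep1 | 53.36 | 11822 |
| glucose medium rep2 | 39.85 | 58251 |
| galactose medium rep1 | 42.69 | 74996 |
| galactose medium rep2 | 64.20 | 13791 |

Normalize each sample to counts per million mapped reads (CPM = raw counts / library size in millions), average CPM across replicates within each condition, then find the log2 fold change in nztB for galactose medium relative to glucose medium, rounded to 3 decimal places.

0.228

CPM(glucose medium rep1) = 11822 / 53.36 = 221.5517
CPM(glucose medium rep2) = 58251 / 39.85 = 1461.7566
CPM(galactose medium rep1) = 74996 / 42.69 = 1756.7580
CPM(galactose medium rep2) = 13791 / 64.20 = 214.8131
mean CPM(glucose medium) = 841.6542; mean CPM(galactose medium) = 985.7856
Fold change = 985.7856 / 841.6542 = 1.17125
log2(1.17125) = 0.2280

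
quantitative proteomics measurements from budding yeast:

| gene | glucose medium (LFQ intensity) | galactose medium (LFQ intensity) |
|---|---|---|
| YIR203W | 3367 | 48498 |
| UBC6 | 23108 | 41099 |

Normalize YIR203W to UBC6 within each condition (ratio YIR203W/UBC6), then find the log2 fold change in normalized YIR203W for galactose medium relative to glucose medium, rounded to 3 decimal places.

3.018

YIR203W/UBC6 (glucose medium) = 3367 / 23108 = 0.14571
YIR203W/UBC6 (galactose medium) = 48498 / 41099 = 1.18
Fold change = 1.18 / 0.14571 = 8.0986
log2(8.0986) = 3.0177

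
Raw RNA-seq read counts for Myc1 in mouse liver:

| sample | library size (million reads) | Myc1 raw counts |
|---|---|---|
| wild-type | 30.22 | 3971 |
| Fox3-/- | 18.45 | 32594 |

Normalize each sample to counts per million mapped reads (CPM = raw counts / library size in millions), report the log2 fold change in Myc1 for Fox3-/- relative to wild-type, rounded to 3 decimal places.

3.749

CPM(wild-type) = 3971 / 30.22 = 131.4030
CPM(Fox3-/-) = 32594 / 18.45 = 1766.6125
Fold change = 1766.6125 / 131.4030 = 13.44423
log2(13.44423) = 3.7489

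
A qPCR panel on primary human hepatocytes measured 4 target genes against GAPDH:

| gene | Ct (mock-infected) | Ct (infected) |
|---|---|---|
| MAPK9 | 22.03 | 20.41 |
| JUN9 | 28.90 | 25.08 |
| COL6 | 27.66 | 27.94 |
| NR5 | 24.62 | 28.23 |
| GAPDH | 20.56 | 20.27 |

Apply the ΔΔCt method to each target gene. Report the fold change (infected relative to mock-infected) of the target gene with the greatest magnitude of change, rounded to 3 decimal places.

0.067

MAPK9: ΔΔCt = (20.41−20.27) − (22.03−20.56) = 0.14 − 1.47 = -1.33; fold change = 2^1.33 = 2.514
JUN9: ΔΔCt = (25.08−20.27) − (28.90−20.56) = 4.81 − 8.34 = -3.53; fold change = 2^3.53 = 11.551
COL6: ΔΔCt = (27.94−20.27) − (27.66−20.56) = 7.67 − 7.10 = 0.57; fold change = 2^-0.57 = 0.674
NR5: ΔΔCt = (28.23−20.27) − (24.62−20.56) = 7.96 − 4.06 = 3.90; fold change = 2^-3.90 = 0.067
NR5 has the largest |ΔΔCt| = 3.90.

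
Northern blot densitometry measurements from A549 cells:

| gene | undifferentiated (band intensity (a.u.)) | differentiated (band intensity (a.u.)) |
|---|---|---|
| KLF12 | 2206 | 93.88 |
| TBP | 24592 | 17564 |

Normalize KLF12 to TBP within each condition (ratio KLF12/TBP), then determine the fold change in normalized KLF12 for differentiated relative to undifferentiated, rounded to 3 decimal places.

0.060

KLF12/TBP (undifferentiated) = 2206 / 24592 = 0.089704
KLF12/TBP (differentiated) = 93.88 / 17564 = 0.005345
Fold change = 0.005345 / 0.089704 = 0.0596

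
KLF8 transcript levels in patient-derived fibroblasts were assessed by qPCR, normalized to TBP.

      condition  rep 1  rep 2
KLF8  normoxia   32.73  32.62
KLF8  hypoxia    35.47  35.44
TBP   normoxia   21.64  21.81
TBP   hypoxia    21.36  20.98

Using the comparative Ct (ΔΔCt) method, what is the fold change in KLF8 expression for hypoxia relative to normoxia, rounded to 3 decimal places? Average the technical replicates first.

Mean Ct: KLF8 normoxia 32.675; KLF8 hypoxia 35.455; TBP normoxia 21.725; TBP hypoxia 21.170
ΔCt(normoxia) = 32.675 − 21.725 = 10.950
ΔCt(hypoxia) = 35.455 − 21.170 = 14.285
ΔΔCt = 14.285 − 10.950 = 3.335
Fold change = 2^(−3.335) = 0.0991

0.099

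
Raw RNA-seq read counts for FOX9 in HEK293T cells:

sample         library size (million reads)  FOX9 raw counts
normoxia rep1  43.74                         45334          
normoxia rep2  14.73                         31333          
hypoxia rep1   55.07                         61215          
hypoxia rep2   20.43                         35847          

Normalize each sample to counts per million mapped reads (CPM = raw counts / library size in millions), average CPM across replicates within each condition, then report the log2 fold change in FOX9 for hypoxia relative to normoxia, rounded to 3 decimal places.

CPM(normoxia rep1) = 45334 / 43.74 = 1036.4426
CPM(normoxia rep2) = 31333 / 14.73 = 2127.1555
CPM(hypoxia rep1) = 61215 / 55.07 = 1111.5853
CPM(hypoxia rep2) = 35847 / 20.43 = 1754.6256
mean CPM(normoxia) = 1581.7990; mean CPM(hypoxia) = 1433.1054
Fold change = 1433.1054 / 1581.7990 = 0.90600
log2(0.90600) = -0.1424

-0.142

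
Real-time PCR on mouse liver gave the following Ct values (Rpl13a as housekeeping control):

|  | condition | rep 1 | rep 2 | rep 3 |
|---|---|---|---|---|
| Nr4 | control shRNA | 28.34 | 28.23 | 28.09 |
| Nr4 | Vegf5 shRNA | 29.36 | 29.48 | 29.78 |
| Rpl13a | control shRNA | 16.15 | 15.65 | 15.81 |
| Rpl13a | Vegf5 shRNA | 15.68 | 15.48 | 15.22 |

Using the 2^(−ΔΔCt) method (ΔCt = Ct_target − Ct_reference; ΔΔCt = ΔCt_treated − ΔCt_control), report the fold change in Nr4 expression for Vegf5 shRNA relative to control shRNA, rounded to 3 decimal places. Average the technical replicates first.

0.301

Mean Ct: Nr4 control shRNA 28.220; Nr4 Vegf5 shRNA 29.540; Rpl13a control shRNA 15.870; Rpl13a Vegf5 shRNA 15.460
ΔCt(control shRNA) = 28.220 − 15.870 = 12.350
ΔCt(Vegf5 shRNA) = 29.540 − 15.460 = 14.080
ΔΔCt = 14.080 − 12.350 = 1.730
Fold change = 2^(−1.730) = 0.3015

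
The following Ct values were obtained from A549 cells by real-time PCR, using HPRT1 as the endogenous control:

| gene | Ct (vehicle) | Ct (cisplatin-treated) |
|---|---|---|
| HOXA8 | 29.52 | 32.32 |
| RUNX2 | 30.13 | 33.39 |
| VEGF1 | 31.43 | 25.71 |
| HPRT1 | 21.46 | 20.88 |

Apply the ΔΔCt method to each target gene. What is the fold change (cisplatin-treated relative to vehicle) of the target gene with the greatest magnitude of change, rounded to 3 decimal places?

35.261

HOXA8: ΔΔCt = (32.32−20.88) − (29.52−21.46) = 11.44 − 8.06 = 3.38; fold change = 2^-3.38 = 0.096
RUNX2: ΔΔCt = (33.39−20.88) − (30.13−21.46) = 12.51 − 8.67 = 3.84; fold change = 2^-3.84 = 0.070
VEGF1: ΔΔCt = (25.71−20.88) − (31.43−21.46) = 4.83 − 9.97 = -5.14; fold change = 2^5.14 = 35.261
VEGF1 has the largest |ΔΔCt| = 5.14.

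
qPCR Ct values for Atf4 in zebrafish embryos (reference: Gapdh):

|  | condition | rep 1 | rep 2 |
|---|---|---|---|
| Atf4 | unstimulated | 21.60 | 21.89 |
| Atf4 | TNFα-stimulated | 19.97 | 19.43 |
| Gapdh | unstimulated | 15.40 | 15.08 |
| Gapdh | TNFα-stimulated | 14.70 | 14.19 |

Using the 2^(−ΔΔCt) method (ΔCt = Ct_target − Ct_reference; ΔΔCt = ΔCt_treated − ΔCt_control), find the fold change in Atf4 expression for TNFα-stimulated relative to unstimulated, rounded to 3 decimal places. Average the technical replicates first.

2.378

Mean Ct: Atf4 unstimulated 21.745; Atf4 TNFα-stimulated 19.700; Gapdh unstimulated 15.240; Gapdh TNFα-stimulated 14.445
ΔCt(unstimulated) = 21.745 − 15.240 = 6.505
ΔCt(TNFα-stimulated) = 19.700 − 14.445 = 5.255
ΔΔCt = 5.255 − 6.505 = -1.250
Fold change = 2^(−(-1.250)) = 2^1.250 = 2.3784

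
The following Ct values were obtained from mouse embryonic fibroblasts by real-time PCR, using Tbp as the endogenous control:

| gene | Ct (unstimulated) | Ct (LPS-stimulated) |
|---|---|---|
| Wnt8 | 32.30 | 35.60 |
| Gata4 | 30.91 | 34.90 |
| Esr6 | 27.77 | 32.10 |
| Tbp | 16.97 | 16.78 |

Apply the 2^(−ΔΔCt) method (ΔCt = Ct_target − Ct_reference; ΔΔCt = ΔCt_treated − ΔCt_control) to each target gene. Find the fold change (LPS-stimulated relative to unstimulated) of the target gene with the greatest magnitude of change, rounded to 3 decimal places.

0.044

Wnt8: ΔΔCt = (35.60−16.78) − (32.30−16.97) = 18.82 − 15.33 = 3.49; fold change = 2^-3.49 = 0.089
Gata4: ΔΔCt = (34.90−16.78) − (30.91−16.97) = 18.12 − 13.94 = 4.18; fold change = 2^-4.18 = 0.055
Esr6: ΔΔCt = (32.10−16.78) − (27.77−16.97) = 15.32 − 10.80 = 4.52; fold change = 2^-4.52 = 0.044
Esr6 has the largest |ΔΔCt| = 4.52.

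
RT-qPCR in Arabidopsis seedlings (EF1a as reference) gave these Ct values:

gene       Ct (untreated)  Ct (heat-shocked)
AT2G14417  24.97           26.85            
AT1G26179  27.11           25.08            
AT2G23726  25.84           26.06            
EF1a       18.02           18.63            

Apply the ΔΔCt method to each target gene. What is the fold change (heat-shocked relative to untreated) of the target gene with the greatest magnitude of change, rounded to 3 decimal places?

6.233

AT2G14417: ΔΔCt = (26.85−18.63) − (24.97−18.02) = 8.22 − 6.95 = 1.27; fold change = 2^-1.27 = 0.415
AT1G26179: ΔΔCt = (25.08−18.63) − (27.11−18.02) = 6.45 − 9.09 = -2.64; fold change = 2^2.64 = 6.233
AT2G23726: ΔΔCt = (26.06−18.63) − (25.84−18.02) = 7.43 − 7.82 = -0.39; fold change = 2^0.39 = 1.310
AT1G26179 has the largest |ΔΔCt| = 2.64.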